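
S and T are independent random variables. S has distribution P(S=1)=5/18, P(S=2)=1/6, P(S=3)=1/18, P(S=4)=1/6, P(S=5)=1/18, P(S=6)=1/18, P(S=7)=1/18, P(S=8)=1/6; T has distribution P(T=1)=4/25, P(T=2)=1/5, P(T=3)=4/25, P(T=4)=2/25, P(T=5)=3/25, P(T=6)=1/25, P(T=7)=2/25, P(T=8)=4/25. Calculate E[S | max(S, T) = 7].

P(max(S, T) = 7) = 49/450.
Summing S·P(x,y) over outcomes with max(S, T) = 7 gives 221/450.
E[S | max(S, T) = 7] = (221/450) / (49/450) = 221/49.

221/49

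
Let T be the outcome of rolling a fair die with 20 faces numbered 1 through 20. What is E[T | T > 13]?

17

Given T > 13, T is equally likely to be any of {14, 15, 16, 17, 18, 19, 20}.
E[T | T > 13] = (14 + 15 + 16 + 17 + 18 + 19 + 20) / 7 = 17.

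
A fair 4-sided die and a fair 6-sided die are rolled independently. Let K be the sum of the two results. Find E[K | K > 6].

8

P(K > 6) = 5/12.
Σ over the event: 7·1/6 + 8·1/8 + 9·1/12 + 10·1/24 = 10/3.
E[K | K > 6] = (10/3) / (5/12) = 8.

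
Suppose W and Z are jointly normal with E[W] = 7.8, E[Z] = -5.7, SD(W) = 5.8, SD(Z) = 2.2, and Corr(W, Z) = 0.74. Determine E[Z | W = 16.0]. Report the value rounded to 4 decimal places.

E[Z | W=x] = μ_Z + ρ(σ_Z/σ_W)(x − μ_W) for jointly normal variables.
E[Z | W=16.0] = -5.7 + (0.74)·(2.2/5.8)·(16.0 − (7.8)) = -5.7 + (0.28069)·(8.2) = -3.3983.

-3.3983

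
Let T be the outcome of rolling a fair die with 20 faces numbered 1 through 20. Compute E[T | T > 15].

18

Given T > 15, T is equally likely to be any of {16, 17, 18, 19, 20}.
E[T | T > 15] = (16 + 17 + 18 + 19 + 20) / 5 = 18.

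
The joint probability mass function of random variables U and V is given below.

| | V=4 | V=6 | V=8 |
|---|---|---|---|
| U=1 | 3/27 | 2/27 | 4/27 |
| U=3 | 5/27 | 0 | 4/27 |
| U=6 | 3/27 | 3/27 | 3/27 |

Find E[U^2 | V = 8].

P(V = 8) = 11/27.
Σ U^2·P over the event = 1·(4/27) + 9·(4/27) + 36·(3/27) = 148/27.
E[U^2 | V = 8] = (148/27) / (11/27) = 148/11.

148/11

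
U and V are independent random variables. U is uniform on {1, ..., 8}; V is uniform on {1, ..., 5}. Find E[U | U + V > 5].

P(U + V > 5) = 3/4.
Summing U·P(x,y) over outcomes with U + V > 5 gives 4.
E[U | U + V > 5] = (4) / (3/4) = 16/3.

16/3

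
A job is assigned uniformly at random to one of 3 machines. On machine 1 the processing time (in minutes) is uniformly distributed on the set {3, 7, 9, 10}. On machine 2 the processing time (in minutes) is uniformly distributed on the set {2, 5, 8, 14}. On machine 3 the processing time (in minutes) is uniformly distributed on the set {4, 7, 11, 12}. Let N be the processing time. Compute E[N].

E[N | machine 1] = (3+7+9+10)/4 = 29/4.
E[N | machine 2] = (2+5+8+14)/4 = 29/4.
E[N | machine 3] = (4+7+11+12)/4 = 17/2.
By the law of total expectation,
E[N] = (1/3)·(29/4) + (1/3)·(29/4) + (1/3)·(17/2) = 23/3.

23/3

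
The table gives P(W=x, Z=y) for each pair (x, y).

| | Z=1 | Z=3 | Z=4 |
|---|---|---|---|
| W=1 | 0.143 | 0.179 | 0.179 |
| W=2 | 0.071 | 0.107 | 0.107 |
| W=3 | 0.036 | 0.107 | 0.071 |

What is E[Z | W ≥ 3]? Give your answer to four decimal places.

2.9953

P(W ≥ 3) = 0.214.
Σ Z·P over the event = 1·(0.036) + 3·(0.107) + 4·(0.071) = 0.641.
E[Z | W ≥ 3] = (0.641) / (0.214) = 2.9953.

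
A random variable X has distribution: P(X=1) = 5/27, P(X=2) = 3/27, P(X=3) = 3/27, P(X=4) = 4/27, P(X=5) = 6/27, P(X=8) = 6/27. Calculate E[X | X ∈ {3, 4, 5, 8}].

103/19

P(X ∈ {3, 4, 5, 8}) = 19/27.
Σ over the event: 3·1/9 + 4·4/27 + 5·2/9 + 8·2/9 = 103/27.
E[X | X ∈ {3, 4, 5, 8}] = (103/27) / (19/27) = 103/19.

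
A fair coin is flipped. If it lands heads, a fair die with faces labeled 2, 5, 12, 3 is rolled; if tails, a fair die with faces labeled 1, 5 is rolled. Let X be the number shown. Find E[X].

17/4

E[X | heads] = (2+5+12+3)/4 = 11/2.
E[X | tails] = (1+5)/2 = 3.
By the law of total expectation,
E[X] = (1/2)·(11/2) + (1/2)·(3) = 17/4.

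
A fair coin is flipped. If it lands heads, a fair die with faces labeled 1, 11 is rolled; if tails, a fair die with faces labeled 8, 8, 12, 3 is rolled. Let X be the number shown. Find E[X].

55/8

E[X | heads] = (1+11)/2 = 6.
E[X | tails] = (8+8+12+3)/4 = 31/4.
By the law of total expectation,
E[X] = (1/2)·(6) + (1/2)·(31/4) = 55/8.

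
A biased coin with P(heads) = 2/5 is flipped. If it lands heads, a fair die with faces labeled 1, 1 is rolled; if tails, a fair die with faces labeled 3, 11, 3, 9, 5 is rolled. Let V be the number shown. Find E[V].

103/25

E[V | heads] = (1+1)/2 = 1.
E[V | tails] = (3+11+3+9+5)/5 = 31/5.
By the law of total expectation,
E[V] = (2/5)·(1) + (3/5)·(31/5) = 103/25.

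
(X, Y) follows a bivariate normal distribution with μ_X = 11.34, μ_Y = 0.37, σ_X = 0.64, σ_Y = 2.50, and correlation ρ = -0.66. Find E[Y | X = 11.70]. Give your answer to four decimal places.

E[Y | X=x] = μ_Y + ρ(σ_Y/σ_X)(x − μ_X) for jointly normal variables.
E[Y | X=11.70] = 0.37 + (-0.66)·(2.50/0.64)·(11.70 − (11.34)) = 0.37 + (-2.5781)·(0.36) = -0.5581.

-0.5581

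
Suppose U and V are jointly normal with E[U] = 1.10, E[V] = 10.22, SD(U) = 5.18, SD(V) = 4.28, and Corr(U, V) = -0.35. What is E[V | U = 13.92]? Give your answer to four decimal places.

The regression of V on U has slope ρ·σ_V/σ_U and passes through (μ_U, μ_V).
E[V | U=13.92] = 10.22 + (-0.35)·(4.28/5.18)·(13.92 − (1.10)) = 10.22 + (-0.28919)·(12.82) = 6.5126.

6.5126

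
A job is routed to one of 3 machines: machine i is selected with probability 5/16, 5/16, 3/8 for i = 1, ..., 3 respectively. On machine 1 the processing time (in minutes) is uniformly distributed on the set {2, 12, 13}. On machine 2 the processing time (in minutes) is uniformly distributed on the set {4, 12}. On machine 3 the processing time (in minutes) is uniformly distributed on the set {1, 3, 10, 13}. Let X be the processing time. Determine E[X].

E[X | machine 1] = (2+12+13)/3 = 9.
E[X | machine 2] = (4+12)/2 = 8.
E[X | machine 3] = (1+3+10+13)/4 = 27/4.
E[X] = (5/16)·(9) + (5/16)·(8) + (3/8)·(27/4) = 251/32.

251/32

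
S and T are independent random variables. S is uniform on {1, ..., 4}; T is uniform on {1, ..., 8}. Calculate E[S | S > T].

10/3

P(S > T) = 3/16.
Summing S·P(x,y) over outcomes with S > T gives 5/8.
E[S | S > T] = (5/8) / (3/16) = 10/3.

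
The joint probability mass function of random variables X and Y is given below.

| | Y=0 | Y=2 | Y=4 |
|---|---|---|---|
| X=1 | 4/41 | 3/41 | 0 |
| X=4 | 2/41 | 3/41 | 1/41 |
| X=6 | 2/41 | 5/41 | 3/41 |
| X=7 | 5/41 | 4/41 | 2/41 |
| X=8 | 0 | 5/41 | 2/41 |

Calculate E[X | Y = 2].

113/20

P(Y = 2) = 20/41.
Σ X·P over the event = 1·(3/41) + 4·(3/41) + 6·(5/41) + 7·(4/41) + 8·(5/41) = 113/41.
E[X | Y = 2] = (113/41) / (20/41) = 113/20.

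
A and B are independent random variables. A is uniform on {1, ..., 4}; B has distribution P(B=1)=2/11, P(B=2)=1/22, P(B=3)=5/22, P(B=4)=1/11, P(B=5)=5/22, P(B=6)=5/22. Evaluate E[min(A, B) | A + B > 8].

P(A + B > 8) = 15/88.
Summing min(A,B)·P(x,y) over outcomes with A + B > 8 gives 5/8.
E[min(A, B) | A + B > 8] = (5/8) / (15/88) = 11/3.

11/3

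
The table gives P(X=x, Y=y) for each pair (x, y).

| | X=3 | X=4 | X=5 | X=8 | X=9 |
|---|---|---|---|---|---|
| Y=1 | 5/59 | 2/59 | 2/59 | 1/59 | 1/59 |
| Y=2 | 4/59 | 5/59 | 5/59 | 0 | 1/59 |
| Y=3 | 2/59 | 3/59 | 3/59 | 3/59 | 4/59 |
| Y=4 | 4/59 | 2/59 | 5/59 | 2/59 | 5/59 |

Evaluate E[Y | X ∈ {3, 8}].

53/21

P(X ∈ {3, 8}) = 21/59.
Σ Y·P over the event = 1·(5/59) + 2·(4/59) + 3·(2/59) + 4·(4/59) + 1·(1/59) + 3·(3/59) + 4·(2/59) = 53/59.
E[Y | X ∈ {3, 8}] = (53/59) / (21/59) = 53/21.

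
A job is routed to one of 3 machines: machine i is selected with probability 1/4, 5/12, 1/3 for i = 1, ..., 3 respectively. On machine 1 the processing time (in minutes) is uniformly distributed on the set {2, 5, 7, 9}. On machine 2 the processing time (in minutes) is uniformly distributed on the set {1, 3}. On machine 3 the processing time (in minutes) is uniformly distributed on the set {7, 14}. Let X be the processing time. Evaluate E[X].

277/48

E[X | machine 1] = (2+5+7+9)/4 = 23/4.
E[X | machine 2] = (1+3)/2 = 2.
E[X | machine 3] = (7+14)/2 = 21/2.
By the law of total expectation,
E[X] = (1/4)·(23/4) + (5/12)·(2) + (1/3)·(21/2) = 277/48.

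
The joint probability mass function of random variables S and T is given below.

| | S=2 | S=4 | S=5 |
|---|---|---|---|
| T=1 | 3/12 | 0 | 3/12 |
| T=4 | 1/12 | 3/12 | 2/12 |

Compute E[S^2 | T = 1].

P(T = 1) = 1/2.
Σ S^2·P over the event = 4·(3/12) + 25·(3/12) = 29/4.
E[S^2 | T = 1] = (29/4) / (1/2) = 29/2.

29/2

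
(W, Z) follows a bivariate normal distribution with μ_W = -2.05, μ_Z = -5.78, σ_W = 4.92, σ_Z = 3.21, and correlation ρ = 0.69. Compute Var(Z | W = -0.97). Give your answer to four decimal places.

5.3983

For a bivariate normal, Var(Z | W=x) = σ_Z²(1 − ρ²).
Var(Z | W=-0.97) = (3.21)²·(1 − (0.69)²) = 10.3041·0.5239 = 5.3983.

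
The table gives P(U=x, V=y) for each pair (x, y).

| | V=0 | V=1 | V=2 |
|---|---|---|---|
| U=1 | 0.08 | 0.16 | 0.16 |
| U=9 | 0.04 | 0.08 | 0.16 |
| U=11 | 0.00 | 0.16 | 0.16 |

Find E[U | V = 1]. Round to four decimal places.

P(V = 1) = 0.40.
Σ U·P over the event = 1·(0.16) + 9·(0.08) + 11·(0.16) = 2.64.
E[U | V = 1] = (2.64) / (0.40) = 6.6000.

6.6000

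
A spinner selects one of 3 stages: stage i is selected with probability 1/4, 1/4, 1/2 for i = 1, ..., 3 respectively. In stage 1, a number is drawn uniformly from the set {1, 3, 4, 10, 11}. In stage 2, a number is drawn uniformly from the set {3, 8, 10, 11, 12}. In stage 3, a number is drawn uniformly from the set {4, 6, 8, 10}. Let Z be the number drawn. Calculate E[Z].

E[Z | stage 1] = (1+3+4+10+11)/5 = 29/5.
E[Z | stage 2] = (3+8+10+11+12)/5 = 44/5.
E[Z | stage 3] = (4+6+8+10)/4 = 7.
By the law of total expectation,
E[Z] = (1/4)·(29/5) + (1/4)·(44/5) + (1/2)·(7) = 143/20.

143/20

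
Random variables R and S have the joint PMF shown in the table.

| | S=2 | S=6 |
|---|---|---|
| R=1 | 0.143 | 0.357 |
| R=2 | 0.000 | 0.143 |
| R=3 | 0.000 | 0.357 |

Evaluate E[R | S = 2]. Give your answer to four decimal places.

1.0000

P(S = 2) = 0.143.
Σ R·P over the event = 1·(0.143) = 0.143.
E[R | S = 2] = (0.143) / (0.143) = 1.0000.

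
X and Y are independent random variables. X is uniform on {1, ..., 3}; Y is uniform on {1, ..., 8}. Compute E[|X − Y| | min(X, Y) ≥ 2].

37/14

P(min(X, Y) ≥ 2) = 7/12.
Summing |X−Y|·P(x,y) over outcomes with min(X, Y) ≥ 2 gives 37/24.
E[|X − Y| | min(X, Y) ≥ 2] = (37/24) / (7/12) = 37/14.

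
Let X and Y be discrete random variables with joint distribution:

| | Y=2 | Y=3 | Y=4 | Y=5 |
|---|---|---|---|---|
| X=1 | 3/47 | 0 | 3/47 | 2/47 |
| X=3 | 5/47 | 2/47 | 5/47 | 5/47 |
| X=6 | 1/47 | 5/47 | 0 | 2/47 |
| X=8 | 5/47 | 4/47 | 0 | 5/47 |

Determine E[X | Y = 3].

P(Y = 3) = 11/47.
Σ X·P over the event = 3·(2/47) + 6·(5/47) + 8·(4/47) = 68/47.
E[X | Y = 3] = (68/47) / (11/47) = 68/11.

68/11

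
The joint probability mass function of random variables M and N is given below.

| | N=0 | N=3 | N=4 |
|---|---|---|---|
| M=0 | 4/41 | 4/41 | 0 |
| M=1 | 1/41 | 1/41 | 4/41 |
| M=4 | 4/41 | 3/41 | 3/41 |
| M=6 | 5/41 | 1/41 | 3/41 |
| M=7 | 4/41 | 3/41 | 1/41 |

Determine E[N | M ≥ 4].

49/27

P(M ≥ 4) = 27/41.
Summing N·P(M=x,N=y) over the conditioning event gives 49/41.
E[N | M ≥ 4] = (49/41) / (27/41) = 49/27.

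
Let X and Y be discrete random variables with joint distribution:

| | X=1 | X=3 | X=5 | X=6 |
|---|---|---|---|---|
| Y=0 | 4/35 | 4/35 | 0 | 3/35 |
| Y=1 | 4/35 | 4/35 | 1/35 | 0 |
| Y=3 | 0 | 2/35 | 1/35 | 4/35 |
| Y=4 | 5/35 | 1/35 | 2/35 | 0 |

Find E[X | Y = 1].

P(Y = 1) = 9/35.
Σ X·P over the event = 1·(4/35) + 3·(4/35) + 5·(1/35) = 3/5.
E[X | Y = 1] = (3/5) / (9/35) = 7/3.

7/3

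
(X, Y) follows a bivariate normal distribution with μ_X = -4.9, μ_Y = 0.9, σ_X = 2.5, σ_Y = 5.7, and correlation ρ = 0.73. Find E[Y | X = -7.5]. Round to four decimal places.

-3.4274

For a bivariate normal, E[Y | X=x] = μ_Y + ρ·(σ_Y/σ_X)·(x − μ_X).
E[Y | X=-7.5] = 0.9 + (0.73)·(5.7/2.5)·(-7.5 − (-4.9)) = 0.9 + (1.6644)·(-2.6) = -3.4274.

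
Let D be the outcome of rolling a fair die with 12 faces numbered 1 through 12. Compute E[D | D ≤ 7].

4

Given D ≤ 7, D is equally likely to be any of {1, 2, 3, 4, 5, 6, 7}.
E[D | D ≤ 7] = (1 + 2 + 3 + 4 + 5 + 6 + 7) / 7 = 4.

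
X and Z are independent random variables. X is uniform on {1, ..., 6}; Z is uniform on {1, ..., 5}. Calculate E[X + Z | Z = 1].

Outcomes with Z = 1: (1,1), (2,1), (3,1), (4,1), (5,1), (6,1), each with probability 1/30.
E[X + Z | Z = 1] = (2 + 3 + 4 + 5 + 6 + 7) / 6 = 9/2.

9/2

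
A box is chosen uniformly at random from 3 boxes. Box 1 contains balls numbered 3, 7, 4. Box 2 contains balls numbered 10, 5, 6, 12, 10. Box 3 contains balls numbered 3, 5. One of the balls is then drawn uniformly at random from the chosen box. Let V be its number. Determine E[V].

E[V | box 1] = (3+7+4)/3 = 14/3.
E[V | box 2] = (10+5+6+12+10)/5 = 43/5.
E[V | box 3] = (3+5)/2 = 4.
E[V] = (1/3)·(14/3) + (1/3)·(43/5) + (1/3)·(4) = 259/45.

259/45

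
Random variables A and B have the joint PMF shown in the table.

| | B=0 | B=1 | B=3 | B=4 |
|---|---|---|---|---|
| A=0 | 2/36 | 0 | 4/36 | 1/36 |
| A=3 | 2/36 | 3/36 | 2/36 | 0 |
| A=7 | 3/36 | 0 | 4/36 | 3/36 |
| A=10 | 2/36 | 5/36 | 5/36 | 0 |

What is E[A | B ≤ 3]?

P(B ≤ 3) = 8/9.
Summing A·P(A=x,B=y) over the conditioning event gives 95/18.
E[A | B ≤ 3] = (95/18) / (8/9) = 95/16.

95/16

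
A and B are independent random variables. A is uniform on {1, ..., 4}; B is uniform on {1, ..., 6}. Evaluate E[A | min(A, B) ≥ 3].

7/2

Outcomes with min(A, B) ≥ 3: (3,3), (3,4), (3,5), (3,6), (4,3), (4,4), (4,5), (4,6), each with probability 1/24.
E[A | min(A, B) ≥ 3] = (3 + 3 + 3 + 3 + 4 + 4 + 4 + 4) / 8 = 7/2.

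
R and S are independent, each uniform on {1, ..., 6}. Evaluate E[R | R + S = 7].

7/2

Outcomes with R + S = 7: (1,6), (2,5), (3,4), (4,3), (5,2), (6,1), each with probability 1/36.
E[R | R + S = 7] = (1 + 2 + 3 + 4 + 5 + 6) / 6 = 7/2.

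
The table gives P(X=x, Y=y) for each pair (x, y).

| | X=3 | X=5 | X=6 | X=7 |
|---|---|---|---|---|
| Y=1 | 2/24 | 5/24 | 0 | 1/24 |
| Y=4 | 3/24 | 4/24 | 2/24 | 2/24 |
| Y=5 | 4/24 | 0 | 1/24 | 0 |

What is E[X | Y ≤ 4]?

P(Y ≤ 4) = 19/24.
Summing X·P(X=x,Y=y) over the conditioning event gives 31/8.
E[X | Y ≤ 4] = (31/8) / (19/24) = 93/19.

93/19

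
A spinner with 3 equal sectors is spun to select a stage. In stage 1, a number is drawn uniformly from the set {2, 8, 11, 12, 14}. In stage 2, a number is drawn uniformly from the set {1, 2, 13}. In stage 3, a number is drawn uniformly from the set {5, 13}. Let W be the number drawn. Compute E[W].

356/45

E[W | stage 1] = (2+8+11+12+14)/5 = 47/5.
E[W | stage 2] = (1+2+13)/3 = 16/3.
E[W | stage 3] = (5+13)/2 = 9.
By the law of total expectation,
E[W] = (1/3)·(47/5) + (1/3)·(16/3) + (1/3)·(9) = 356/45.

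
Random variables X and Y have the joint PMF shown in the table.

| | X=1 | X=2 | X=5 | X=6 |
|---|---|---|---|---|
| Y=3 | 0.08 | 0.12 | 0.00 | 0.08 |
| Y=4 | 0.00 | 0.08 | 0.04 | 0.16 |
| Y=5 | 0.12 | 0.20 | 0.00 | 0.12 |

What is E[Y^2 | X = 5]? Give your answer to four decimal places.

P(X = 5) = 0.04.
Σ Y^2·P over the event = 16·(0.04) = 0.64.
E[Y^2 | X = 5] = (0.64) / (0.04) = 16.0000.

16.0000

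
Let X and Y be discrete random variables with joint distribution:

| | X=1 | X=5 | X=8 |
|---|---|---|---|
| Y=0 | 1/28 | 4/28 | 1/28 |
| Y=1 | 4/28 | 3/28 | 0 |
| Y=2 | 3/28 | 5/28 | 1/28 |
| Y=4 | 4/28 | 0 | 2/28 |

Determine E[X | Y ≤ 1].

48/13

P(Y ≤ 1) = 13/28.
Σ X·P over the event = 1·(1/28) + 1·(4/28) + 5·(4/28) + 5·(3/28) + 8·(1/28) = 12/7.
E[X | Y ≤ 1] = (12/7) / (13/28) = 48/13.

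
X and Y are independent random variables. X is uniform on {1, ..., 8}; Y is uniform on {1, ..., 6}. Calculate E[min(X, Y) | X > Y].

P(X > Y) = 9/16.
Summing min(X,Y)·P(x,y) over outcomes with X > Y gives 77/48.
E[min(X, Y) | X > Y] = (77/48) / (9/16) = 77/27.

77/27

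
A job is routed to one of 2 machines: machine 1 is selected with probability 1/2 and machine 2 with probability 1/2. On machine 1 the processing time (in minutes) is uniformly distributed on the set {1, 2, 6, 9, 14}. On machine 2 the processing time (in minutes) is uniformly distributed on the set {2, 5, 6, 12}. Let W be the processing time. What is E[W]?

253/40

E[W | machine 1] = (1+2+6+9+14)/5 = 32/5.
E[W | machine 2] = (2+5+6+12)/4 = 25/4.
By the law of total expectation,
E[W] = (1/2)·(32/5) + (1/2)·(25/4) = 253/40.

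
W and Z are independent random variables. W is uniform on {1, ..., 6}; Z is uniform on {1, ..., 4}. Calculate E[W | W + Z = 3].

3/2

Outcomes with W + Z = 3: (1,2), (2,1), each with probability 1/24.
E[W | W + Z = 3] = (1 + 2) / 2 = 3/2.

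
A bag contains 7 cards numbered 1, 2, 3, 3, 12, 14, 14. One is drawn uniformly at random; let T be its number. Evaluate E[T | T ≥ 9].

40/3

P(T ≥ 9) = 3/7.
Σ over the event: 12·1/7 + 14·2/7 = 40/7.
E[T | T ≥ 9] = (40/7) / (3/7) = 40/3.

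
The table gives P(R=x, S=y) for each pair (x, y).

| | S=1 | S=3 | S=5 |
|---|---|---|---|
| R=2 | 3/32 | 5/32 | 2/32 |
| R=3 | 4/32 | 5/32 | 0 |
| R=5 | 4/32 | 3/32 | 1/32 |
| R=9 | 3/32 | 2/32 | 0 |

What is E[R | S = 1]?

P(S = 1) = 7/16.
Σ R·P over the event = 2·(3/32) + 3·(4/32) + 5·(4/32) + 9·(3/32) = 65/32.
E[R | S = 1] = (65/32) / (7/16) = 65/14.

65/14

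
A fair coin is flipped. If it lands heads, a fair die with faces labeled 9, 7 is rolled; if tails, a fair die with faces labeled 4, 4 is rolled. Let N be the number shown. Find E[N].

6

E[N | heads] = (9+7)/2 = 8.
E[N | tails] = (4+4)/2 = 4.
By the law of total expectation,
E[N] = (1/2)·(8) + (1/2)·(4) = 6.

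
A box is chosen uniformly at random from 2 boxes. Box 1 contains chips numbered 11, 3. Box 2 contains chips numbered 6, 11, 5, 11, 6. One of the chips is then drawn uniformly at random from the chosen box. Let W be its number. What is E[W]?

E[W | box 1] = (11+3)/2 = 7.
E[W | box 2] = (6+11+5+11+6)/5 = 39/5.
By the law of total expectation,
E[W] = (1/2)·(7) + (1/2)·(39/5) = 37/5.

37/5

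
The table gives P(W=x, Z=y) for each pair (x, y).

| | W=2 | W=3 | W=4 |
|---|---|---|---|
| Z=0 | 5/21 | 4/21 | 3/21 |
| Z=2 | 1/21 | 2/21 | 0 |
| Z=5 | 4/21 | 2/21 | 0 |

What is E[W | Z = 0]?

17/6

P(Z = 0) = 4/7.
Σ W·P over the event = 2·(5/21) + 3·(4/21) + 4·(3/21) = 34/21.
E[W | Z = 0] = (34/21) / (4/7) = 17/6.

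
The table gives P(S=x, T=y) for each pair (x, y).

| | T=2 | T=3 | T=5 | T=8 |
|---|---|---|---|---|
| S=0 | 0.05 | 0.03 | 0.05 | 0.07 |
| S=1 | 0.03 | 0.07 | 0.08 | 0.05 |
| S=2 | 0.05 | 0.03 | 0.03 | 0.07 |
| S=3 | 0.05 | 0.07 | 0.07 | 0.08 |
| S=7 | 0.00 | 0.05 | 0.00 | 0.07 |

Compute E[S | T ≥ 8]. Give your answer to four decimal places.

2.7059

P(T ≥ 8) = 0.34.
Σ S·P over the event = 0·(0.07) + 1·(0.05) + 2·(0.07) + 3·(0.08) + 7·(0.07) = 0.92.
E[S | T ≥ 8] = (0.92) / (0.34) = 2.7059.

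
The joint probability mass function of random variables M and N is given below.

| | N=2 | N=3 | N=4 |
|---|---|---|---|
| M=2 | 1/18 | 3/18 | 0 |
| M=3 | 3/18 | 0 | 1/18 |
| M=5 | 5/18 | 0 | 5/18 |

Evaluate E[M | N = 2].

4

P(N = 2) = 1/2.
Σ M·P over the event = 2·(1/18) + 3·(3/18) + 5·(5/18) = 2.
E[M | N = 2] = (2) / (1/2) = 4.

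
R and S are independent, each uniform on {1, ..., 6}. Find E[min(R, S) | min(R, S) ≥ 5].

Outcomes with min(R, S) ≥ 5: (5,5), (5,6), (6,5), (6,6), each with probability 1/36.
E[min(R, S) | min(R, S) ≥ 5] = (5 + 5 + 5 + 6) / 4 = 21/4.

21/4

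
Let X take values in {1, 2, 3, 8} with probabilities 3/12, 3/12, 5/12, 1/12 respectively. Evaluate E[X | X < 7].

P(X < 7) = 11/12.
Σ over the event: 1·1/4 + 2·1/4 + 3·5/12 = 2.
E[X | X < 7] = (2) / (11/12) = 24/11.

24/11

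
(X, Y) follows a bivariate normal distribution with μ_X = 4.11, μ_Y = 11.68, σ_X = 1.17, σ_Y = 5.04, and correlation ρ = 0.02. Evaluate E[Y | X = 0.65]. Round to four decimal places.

11.3819

The regression of Y on X has slope ρ·σ_Y/σ_X and passes through (μ_X, μ_Y).
E[Y | X=0.65] = 11.68 + (0.02)·(5.04/1.17)·(0.65 − (4.11)) = 11.68 + (0.086154)·(-3.46) = 11.3819.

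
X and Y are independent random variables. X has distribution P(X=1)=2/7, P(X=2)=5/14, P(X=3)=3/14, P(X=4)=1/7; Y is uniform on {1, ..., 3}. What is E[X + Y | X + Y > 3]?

P(X + Y > 3) = 29/42.
Summing (X+Y)·P(x,y) over outcomes with X + Y > 3 gives 71/21.
E[X + Y | X + Y > 3] = (71/21) / (29/42) = 142/29.

142/29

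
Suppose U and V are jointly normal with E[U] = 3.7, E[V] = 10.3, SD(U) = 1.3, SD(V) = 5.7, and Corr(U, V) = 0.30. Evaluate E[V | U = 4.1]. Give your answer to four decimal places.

E[V | U=x] = μ_V + ρ(σ_V/σ_U)(x − μ_U) for jointly normal variables.
E[V | U=4.1] = 10.3 + (0.30)·(5.7/1.3)·(4.1 − (3.7)) = 10.3 + (1.3154)·(0.4) = 10.8262.

10.8262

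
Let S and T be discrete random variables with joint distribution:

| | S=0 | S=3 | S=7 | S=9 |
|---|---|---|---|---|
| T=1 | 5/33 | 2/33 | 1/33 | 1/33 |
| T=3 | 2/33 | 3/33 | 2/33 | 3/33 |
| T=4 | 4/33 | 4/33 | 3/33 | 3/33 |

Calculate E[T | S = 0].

27/11

P(S = 0) = 1/3.
Σ T·P over the event = 1·(5/33) + 3·(2/33) + 4·(4/33) = 9/11.
E[T | S = 0] = (9/11) / (1/3) = 27/11.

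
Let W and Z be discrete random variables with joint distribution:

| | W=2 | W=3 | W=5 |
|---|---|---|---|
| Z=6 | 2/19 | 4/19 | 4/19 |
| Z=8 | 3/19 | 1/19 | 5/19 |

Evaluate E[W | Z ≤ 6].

18/5

P(Z ≤ 6) = 10/19.
Σ W·P over the event = 2·(2/19) + 3·(4/19) + 5·(4/19) = 36/19.
E[W | Z ≤ 6] = (36/19) / (10/19) = 18/5.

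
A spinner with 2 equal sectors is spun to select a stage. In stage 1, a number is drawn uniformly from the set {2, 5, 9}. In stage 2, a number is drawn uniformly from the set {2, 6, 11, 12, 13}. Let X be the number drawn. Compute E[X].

106/15

E[X | stage 1] = (2+5+9)/3 = 16/3.
E[X | stage 2] = (2+6+11+12+13)/5 = 44/5.
E[X] = (1/2)·(16/3) + (1/2)·(44/5) = 106/15.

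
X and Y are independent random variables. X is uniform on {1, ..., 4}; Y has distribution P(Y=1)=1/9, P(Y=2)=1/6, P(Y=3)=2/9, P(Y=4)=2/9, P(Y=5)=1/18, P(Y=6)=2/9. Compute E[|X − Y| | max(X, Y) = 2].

P(max(X, Y) = 2) = 1/9.
Summing |X−Y|·P(x,y) over outcomes with max(X, Y) = 2 gives 5/72.
E[|X − Y| | max(X, Y) = 2] = (5/72) / (1/9) = 5/8.

5/8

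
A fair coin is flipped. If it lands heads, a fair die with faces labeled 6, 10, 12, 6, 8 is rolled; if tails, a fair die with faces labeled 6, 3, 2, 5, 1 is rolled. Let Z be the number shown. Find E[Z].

59/10

E[Z | heads] = (6+10+12+6+8)/5 = 42/5.
E[Z | tails] = (6+3+2+5+1)/5 = 17/5.
By the law of total expectation,
E[Z] = (1/2)·(42/5) + (1/2)·(17/5) = 59/10.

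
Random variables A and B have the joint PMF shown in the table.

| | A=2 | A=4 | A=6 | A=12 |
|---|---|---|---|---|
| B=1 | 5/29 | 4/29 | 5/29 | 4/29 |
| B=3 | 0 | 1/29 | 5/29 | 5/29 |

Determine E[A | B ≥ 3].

P(B ≥ 3) = 11/29.
Σ A·P over the event = 4·(1/29) + 6·(5/29) + 12·(5/29) = 94/29.
E[A | B ≥ 3] = (94/29) / (11/29) = 94/11.

94/11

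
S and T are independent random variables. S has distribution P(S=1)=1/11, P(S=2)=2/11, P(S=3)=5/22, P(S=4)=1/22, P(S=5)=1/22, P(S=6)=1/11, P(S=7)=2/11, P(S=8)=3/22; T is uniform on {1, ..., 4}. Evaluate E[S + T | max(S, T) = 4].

P(max(S, T) = 4) = 15/88.
Summing (S+T)·P(x,y) over outcomes with max(S, T) = 4 gives 95/88.
E[S + T | max(S, T) = 4] = (95/88) / (15/88) = 19/3.

19/3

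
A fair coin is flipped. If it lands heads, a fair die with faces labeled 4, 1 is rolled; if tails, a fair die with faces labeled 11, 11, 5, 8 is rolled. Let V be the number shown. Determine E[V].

E[V | heads] = (4+1)/2 = 5/2.
E[V | tails] = (11+11+5+8)/4 = 35/4.
By the law of total expectation,
E[V] = (1/2)·(5/2) + (1/2)·(35/4) = 45/8.

45/8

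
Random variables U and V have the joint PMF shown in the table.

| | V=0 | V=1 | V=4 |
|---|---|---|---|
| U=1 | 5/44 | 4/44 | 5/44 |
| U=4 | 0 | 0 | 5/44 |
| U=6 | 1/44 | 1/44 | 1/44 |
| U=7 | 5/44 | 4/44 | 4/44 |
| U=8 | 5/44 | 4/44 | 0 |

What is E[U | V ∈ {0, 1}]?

156/29

P(V ∈ {0, 1}) = 29/44.
Σ U·P over the event = 1·(5/44) + 1·(4/44) + 6·(1/44) + 6·(1/44) + 7·(5/44) + 7·(4/44) + 8·(5/44) + 8·(4/44) = 39/11.
E[U | V ∈ {0, 1}] = (39/11) / (29/44) = 156/29.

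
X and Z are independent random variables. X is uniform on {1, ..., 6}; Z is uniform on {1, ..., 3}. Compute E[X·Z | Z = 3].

Outcomes with Z = 3: (1,3), (2,3), (3,3), (4,3), (5,3), (6,3), each with probability 1/18.
E[X·Z | Z = 3] = (3 + 6 + 9 + 12 + 15 + 18) / 6 = 21/2.

21/2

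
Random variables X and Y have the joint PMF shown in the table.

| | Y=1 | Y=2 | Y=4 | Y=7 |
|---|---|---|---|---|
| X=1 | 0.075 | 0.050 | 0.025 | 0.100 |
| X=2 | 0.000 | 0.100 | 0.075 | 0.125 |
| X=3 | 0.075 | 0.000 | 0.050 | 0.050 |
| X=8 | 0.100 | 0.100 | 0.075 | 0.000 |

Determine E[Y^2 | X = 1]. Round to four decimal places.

P(X = 1) = 0.250.
Σ Y^2·P over the event = 1·(0.075) + 4·(0.050) + 16·(0.025) + 49·(0.100) = 5.575.
E[Y^2 | X = 1] = (5.575) / (0.250) = 22.3000.

22.3000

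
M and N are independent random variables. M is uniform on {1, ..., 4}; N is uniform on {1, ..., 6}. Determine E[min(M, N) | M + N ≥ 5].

P(M + N ≥ 5) = 3/4.
Summing min(M,N)·P(x,y) over outcomes with M + N ≥ 5 gives 43/24.
E[min(M, N) | M + N ≥ 5] = (43/24) / (3/4) = 43/18.

43/18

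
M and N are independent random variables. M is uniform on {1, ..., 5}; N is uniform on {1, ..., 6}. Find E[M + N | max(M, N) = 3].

P(max(M, N) = 3) = 1/6.
Summing (M+N)·P(x,y) over outcomes with max(M, N) = 3 gives 4/5.
E[M + N | max(M, N) = 3] = (4/5) / (1/6) = 24/5.

24/5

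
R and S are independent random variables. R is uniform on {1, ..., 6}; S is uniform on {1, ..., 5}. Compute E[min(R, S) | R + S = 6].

9/5

Outcomes with R + S = 6: (1,5), (2,4), (3,3), (4,2), (5,1), each with probability 1/30.
E[min(R, S) | R + S = 6] = (1 + 2 + 3 + 2 + 1) / 5 = 9/5.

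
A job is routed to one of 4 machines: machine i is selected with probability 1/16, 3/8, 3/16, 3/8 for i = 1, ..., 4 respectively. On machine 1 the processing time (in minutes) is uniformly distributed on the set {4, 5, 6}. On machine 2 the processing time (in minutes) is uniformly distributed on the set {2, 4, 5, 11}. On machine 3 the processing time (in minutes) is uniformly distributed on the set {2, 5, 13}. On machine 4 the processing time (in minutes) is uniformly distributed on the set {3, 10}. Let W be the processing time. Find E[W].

97/16

E[W | machine 1] = (4+5+6)/3 = 5.
E[W | machine 2] = (2+4+5+11)/4 = 11/2.
E[W | machine 3] = (2+5+13)/3 = 20/3.
E[W | machine 4] = (3+10)/2 = 13/2.
E[W] = (1/16)·(5) + (3/8)·(11/2) + (3/16)·(20/3) + (3/8)·(13/2) = 97/16.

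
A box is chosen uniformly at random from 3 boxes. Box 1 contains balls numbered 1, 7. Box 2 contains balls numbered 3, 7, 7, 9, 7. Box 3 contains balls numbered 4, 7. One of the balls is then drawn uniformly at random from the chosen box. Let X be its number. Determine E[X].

161/30

E[X | box 1] = (1+7)/2 = 4.
E[X | box 2] = (3+7+7+9+7)/5 = 33/5.
E[X | box 3] = (4+7)/2 = 11/2.
E[X] = (1/3)·(4) + (1/3)·(33/5) + (1/3)·(11/2) = 161/30.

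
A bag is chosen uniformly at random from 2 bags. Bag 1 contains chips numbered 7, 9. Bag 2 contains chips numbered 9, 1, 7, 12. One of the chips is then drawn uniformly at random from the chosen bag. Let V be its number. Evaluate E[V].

E[V | bag 1] = (7+9)/2 = 8.
E[V | bag 2] = (9+1+7+12)/4 = 29/4.
By the law of total expectation,
E[V] = (1/2)·(8) + (1/2)·(29/4) = 61/8.

61/8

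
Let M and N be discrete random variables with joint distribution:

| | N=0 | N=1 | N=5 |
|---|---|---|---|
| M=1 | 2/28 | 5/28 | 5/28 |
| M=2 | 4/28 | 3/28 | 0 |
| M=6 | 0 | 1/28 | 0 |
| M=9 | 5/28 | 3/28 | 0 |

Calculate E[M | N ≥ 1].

P(N ≥ 1) = 17/28.
Σ M·P over the event = 1·(5/28) + 1·(5/28) + 2·(3/28) + 6·(1/28) + 9·(3/28) = 7/4.
E[M | N ≥ 1] = (7/4) / (17/28) = 49/17.

49/17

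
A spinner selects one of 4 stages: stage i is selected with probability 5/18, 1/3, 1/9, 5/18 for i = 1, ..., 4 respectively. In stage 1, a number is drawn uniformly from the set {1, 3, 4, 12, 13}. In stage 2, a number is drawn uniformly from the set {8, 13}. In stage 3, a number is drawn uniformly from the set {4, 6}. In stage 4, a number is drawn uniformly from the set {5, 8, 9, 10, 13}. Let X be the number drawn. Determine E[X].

151/18

E[X | stage 1] = (1+3+4+12+13)/5 = 33/5.
E[X | stage 2] = (8+13)/2 = 21/2.
E[X | stage 3] = (4+6)/2 = 5.
E[X | stage 4] = (5+8+9+10+13)/5 = 9.
By the law of total expectation,
E[X] = (5/18)·(33/5) + (1/3)·(21/2) + (1/9)·(5) + (5/18)·(9) = 151/18.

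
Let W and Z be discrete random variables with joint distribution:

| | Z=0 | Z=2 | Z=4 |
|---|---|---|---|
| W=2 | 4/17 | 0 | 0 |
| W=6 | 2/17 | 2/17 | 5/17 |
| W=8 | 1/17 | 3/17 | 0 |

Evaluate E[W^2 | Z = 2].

P(Z = 2) = 5/17.
Σ W^2·P over the event = 36·(2/17) + 64·(3/17) = 264/17.
E[W^2 | Z = 2] = (264/17) / (5/17) = 264/5.

264/5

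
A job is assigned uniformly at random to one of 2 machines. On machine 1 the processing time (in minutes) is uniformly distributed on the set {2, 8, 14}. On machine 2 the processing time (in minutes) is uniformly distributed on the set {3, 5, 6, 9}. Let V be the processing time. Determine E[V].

55/8

E[V | machine 1] = (2+8+14)/3 = 8.
E[V | machine 2] = (3+5+6+9)/4 = 23/4.
By the law of total expectation,
E[V] = (1/2)·(8) + (1/2)·(23/4) = 55/8.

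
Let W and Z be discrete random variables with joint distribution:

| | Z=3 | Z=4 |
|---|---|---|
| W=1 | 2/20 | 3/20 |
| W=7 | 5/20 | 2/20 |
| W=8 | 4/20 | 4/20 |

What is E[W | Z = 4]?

49/9

P(Z = 4) = 9/20.
Σ W·P over the event = 1·(3/20) + 7·(2/20) + 8·(4/20) = 49/20.
E[W | Z = 4] = (49/20) / (9/20) = 49/9.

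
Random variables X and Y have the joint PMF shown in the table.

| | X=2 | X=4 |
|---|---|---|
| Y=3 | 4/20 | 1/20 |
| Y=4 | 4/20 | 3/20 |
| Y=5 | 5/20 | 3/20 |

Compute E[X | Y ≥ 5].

P(Y ≥ 5) = 2/5.
Summing X·P(X=x,Y=y) over the conditioning event gives 11/10.
E[X | Y ≥ 5] = (11/10) / (2/5) = 11/4.

11/4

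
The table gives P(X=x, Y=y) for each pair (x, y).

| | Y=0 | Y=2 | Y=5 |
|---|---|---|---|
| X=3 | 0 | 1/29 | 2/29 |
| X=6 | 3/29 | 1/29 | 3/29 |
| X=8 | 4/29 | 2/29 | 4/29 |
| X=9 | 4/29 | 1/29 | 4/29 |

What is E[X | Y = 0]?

86/11

P(Y = 0) = 11/29.
Σ X·P over the event = 6·(3/29) + 8·(4/29) + 9·(4/29) = 86/29.
E[X | Y = 0] = (86/29) / (11/29) = 86/11.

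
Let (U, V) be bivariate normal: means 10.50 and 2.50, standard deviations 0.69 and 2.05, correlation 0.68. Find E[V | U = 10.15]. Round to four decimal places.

1.7929

E[V | U=x] = μ_V + ρ(σ_V/σ_U)(x − μ_U) for jointly normal variables.
E[V | U=10.15] = 2.50 + (0.68)·(2.05/0.69)·(10.15 − (10.50)) = 2.50 + (2.0203)·(-0.35) = 1.7929.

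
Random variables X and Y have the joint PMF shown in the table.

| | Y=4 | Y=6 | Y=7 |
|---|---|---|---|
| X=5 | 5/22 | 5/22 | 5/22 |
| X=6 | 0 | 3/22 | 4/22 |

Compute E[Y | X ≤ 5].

P(X ≤ 5) = 15/22.
Summing Y·P(X=x,Y=y) over the conditioning event gives 85/22.
E[Y | X ≤ 5] = (85/22) / (15/22) = 17/3.

17/3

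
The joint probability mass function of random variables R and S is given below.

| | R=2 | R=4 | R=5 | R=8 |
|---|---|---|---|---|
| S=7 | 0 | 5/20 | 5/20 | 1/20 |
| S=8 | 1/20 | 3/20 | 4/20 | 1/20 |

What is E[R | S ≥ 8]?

P(S ≥ 8) = 9/20.
Summing R·P(R=x,S=y) over the conditioning event gives 21/10.
E[R | S ≥ 8] = (21/10) / (9/20) = 14/3.

14/3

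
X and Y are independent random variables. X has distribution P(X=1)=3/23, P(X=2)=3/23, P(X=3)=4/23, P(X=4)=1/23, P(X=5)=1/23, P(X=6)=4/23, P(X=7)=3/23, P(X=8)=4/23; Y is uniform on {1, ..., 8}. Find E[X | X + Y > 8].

639/107

P(X + Y > 8) = 107/184.
Summing X·P(x,y) over outcomes with X + Y > 8 gives 639/184.
E[X | X + Y > 8] = (639/184) / (107/184) = 639/107.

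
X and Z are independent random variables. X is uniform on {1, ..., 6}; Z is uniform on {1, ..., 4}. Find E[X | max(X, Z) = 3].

12/5

P(max(X, Z) = 3) = 5/24.
Summing X·P(x,y) over outcomes with max(X, Z) = 3 gives 1/2.
E[X | max(X, Z) = 3] = (1/2) / (5/24) = 12/5.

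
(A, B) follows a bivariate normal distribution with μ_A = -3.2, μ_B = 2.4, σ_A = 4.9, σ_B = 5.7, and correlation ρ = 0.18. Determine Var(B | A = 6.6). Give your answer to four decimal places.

For a bivariate normal, Var(B | A=x) = σ_B²(1 − ρ²).
Var(B | A=6.6) = (5.7)²·(1 − (0.18)²) = 32.49·0.9676 = 31.4373.

31.4373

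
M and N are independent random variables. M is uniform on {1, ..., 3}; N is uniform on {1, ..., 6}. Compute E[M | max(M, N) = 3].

Outcomes with max(M, N) = 3: (1,3), (2,3), (3,1), (3,2), (3,3), each with probability 1/18.
E[M | max(M, N) = 3] = (1 + 2 + 3 + 3 + 3) / 5 = 12/5.

12/5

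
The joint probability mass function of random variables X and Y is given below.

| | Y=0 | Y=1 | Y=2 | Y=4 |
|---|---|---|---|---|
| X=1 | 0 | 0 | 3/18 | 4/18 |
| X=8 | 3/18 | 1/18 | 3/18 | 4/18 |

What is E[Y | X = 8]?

23/11

P(X = 8) = 11/18.
Summing Y·P(X=x,Y=y) over the conditioning event gives 23/18.
E[Y | X = 8] = (23/18) / (11/18) = 23/11.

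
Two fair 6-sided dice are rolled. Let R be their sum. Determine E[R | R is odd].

7

P(R is odd) = 1/2.
Σ over the event: 3·1/18 + 5·1/9 + 7·1/6 + 9·1/9 + 11·1/18 = 7/2.
E[R | R is odd] = (7/2) / (1/2) = 7.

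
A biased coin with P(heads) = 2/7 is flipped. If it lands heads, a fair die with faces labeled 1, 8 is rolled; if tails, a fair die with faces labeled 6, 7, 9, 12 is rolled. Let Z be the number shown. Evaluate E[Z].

E[Z | heads] = (1+8)/2 = 9/2.
E[Z | tails] = (6+7+9+12)/4 = 17/2.
E[Z] = (2/7)·(9/2) + (5/7)·(17/2) = 103/14.

103/14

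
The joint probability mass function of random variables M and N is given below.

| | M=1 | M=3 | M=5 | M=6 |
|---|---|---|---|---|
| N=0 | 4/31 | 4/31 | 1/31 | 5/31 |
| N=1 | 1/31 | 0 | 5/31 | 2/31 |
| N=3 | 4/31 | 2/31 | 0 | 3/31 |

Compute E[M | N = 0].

P(N = 0) = 14/31.
Σ M·P over the event = 1·(4/31) + 3·(4/31) + 5·(1/31) + 6·(5/31) = 51/31.
E[M | N = 0] = (51/31) / (14/31) = 51/14.

51/14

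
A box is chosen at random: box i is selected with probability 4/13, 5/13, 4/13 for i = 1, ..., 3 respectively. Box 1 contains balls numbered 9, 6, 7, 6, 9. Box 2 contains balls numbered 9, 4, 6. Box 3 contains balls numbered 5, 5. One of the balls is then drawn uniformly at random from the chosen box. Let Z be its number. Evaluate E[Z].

E[Z | box 1] = (9+6+7+6+9)/5 = 37/5.
E[Z | box 2] = (9+4+6)/3 = 19/3.
E[Z | box 3] = (5+5)/2 = 5.
By the law of total expectation,
E[Z] = (4/13)·(37/5) + (5/13)·(19/3) + (4/13)·(5) = 1219/195.

1219/195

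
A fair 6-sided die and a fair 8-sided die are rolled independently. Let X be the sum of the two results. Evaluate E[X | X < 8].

16/3

P(X < 8) = 7/16.
Σ over the event: 2·1/48 + 3·1/24 + 4·1/16 + 5·1/12 + 6·5/48 + 7·1/8 = 7/3.
E[X | X < 8] = (7/3) / (7/16) = 16/3.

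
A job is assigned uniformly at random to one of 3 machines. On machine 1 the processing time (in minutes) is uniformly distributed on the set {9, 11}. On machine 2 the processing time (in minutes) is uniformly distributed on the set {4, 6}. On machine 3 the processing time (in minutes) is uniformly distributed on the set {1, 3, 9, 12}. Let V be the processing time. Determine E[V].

85/12

E[V | machine 1] = (9+11)/2 = 10.
E[V | machine 2] = (4+6)/2 = 5.
E[V | machine 3] = (1+3+9+12)/4 = 25/4.
By the law of total expectation,
E[V] = (1/3)·(10) + (1/3)·(5) + (1/3)·(25/4) = 85/12.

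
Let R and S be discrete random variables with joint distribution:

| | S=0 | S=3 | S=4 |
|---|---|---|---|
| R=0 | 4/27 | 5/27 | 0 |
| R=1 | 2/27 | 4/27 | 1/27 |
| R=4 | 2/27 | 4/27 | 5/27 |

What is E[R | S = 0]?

5/4

P(S = 0) = 8/27.
Σ R·P over the event = 0·(4/27) + 1·(2/27) + 4·(2/27) = 10/27.
E[R | S = 0] = (10/27) / (8/27) = 5/4.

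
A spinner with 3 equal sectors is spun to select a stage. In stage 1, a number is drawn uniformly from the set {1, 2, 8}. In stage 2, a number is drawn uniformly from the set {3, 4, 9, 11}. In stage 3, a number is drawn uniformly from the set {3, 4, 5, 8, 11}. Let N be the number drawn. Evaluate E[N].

997/180

E[N | stage 1] = (1+2+8)/3 = 11/3.
E[N | stage 2] = (3+4+9+11)/4 = 27/4.
E[N | stage 3] = (3+4+5+8+11)/5 = 31/5.
By the law of total expectation,
E[N] = (1/3)·(11/3) + (1/3)·(27/4) + (1/3)·(31/5) = 997/180.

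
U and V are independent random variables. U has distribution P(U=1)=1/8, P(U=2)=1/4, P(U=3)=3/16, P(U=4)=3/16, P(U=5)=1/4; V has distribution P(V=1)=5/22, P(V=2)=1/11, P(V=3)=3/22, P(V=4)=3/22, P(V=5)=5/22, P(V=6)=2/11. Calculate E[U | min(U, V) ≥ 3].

P(min(U, V) ≥ 3) = 75/176.
Summing U·P(x,y) over outcomes with min(U, V) ≥ 3 gives 615/352.
E[U | min(U, V) ≥ 3] = (615/352) / (75/176) = 41/10.

41/10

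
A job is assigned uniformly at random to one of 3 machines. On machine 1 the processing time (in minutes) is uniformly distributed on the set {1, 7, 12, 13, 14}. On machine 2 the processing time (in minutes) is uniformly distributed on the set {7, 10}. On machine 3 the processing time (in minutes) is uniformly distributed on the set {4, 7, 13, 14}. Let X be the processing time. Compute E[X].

E[X | machine 1] = (1+7+12+13+14)/5 = 47/5.
E[X | machine 2] = (7+10)/2 = 17/2.
E[X | machine 3] = (4+7+13+14)/4 = 19/2.
E[X] = (1/3)·(47/5) + (1/3)·(17/2) + (1/3)·(19/2) = 137/15.

137/15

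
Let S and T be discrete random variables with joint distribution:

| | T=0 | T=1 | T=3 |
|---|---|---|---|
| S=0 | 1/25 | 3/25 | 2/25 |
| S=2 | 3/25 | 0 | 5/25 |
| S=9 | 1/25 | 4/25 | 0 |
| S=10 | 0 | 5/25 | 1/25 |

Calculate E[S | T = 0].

3

P(T = 0) = 1/5.
Σ S·P over the event = 0·(1/25) + 2·(3/25) + 9·(1/25) = 3/5.
E[S | T = 0] = (3/5) / (1/5) = 3.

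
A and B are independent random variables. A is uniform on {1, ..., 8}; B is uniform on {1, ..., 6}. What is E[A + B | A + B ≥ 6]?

P(A + B ≥ 6) = 19/24.
Summing (A+B)·P(x,y) over outcomes with A + B ≥ 6 gives 43/6.
E[A + B | A + B ≥ 6] = (43/6) / (19/24) = 172/19.

172/19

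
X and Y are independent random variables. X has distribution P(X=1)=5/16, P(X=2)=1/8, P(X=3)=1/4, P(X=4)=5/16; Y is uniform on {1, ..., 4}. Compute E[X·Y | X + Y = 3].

P(X + Y = 3) = 7/64.
Summing XY·P(x,y) over outcomes with X + Y = 3 gives 7/32.
E[X·Y | X + Y = 3] = (7/32) / (7/64) = 2.

2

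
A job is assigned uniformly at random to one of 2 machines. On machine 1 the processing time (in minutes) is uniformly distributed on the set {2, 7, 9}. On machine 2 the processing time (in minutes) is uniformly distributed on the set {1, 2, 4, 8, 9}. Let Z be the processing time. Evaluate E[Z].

E[Z | machine 1] = (2+7+9)/3 = 6.
E[Z | machine 2] = (1+2+4+8+9)/5 = 24/5.
E[Z] = (1/2)·(6) + (1/2)·(24/5) = 27/5.

27/5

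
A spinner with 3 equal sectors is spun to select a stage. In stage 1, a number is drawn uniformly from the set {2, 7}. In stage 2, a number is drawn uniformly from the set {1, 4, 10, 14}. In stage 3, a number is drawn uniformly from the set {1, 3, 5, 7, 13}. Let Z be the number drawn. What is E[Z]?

E[Z | stage 1] = (2+7)/2 = 9/2.
E[Z | stage 2] = (1+4+10+14)/4 = 29/4.
E[Z | stage 3] = (1+3+5+7+13)/5 = 29/5.
By the law of total expectation,
E[Z] = (1/3)·(9/2) + (1/3)·(29/4) + (1/3)·(29/5) = 117/20.

117/20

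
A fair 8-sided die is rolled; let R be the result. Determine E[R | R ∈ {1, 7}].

P(R ∈ {1, 7}) = 1/4.
Σ over the event: 1·1/8 + 7·1/8 = 1.
E[R | R ∈ {1, 7}] = (1) / (1/4) = 4.

4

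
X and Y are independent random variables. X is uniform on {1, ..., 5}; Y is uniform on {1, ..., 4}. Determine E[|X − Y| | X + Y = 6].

2

P(X + Y = 6) = 1/5.
Summing |X−Y|·P(x,y) over outcomes with X + Y = 6 gives 2/5.
E[|X − Y| | X + Y = 6] = (2/5) / (1/5) = 2.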